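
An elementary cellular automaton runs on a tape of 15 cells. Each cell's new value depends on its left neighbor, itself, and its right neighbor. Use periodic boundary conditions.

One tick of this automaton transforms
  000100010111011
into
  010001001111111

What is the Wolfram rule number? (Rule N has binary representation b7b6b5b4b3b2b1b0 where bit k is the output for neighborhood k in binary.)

position 10: 111 → 1  (bit 7 = 1)
position 11: 110 → 1  (bit 6 = 1)
position 8: 101 → 1  (bit 5 = 1)
position 0: 100 → 0  (bit 4 = 0)
position 9: 011 → 1  (bit 3 = 1)
position 3: 010 → 0  (bit 2 = 0)
position 2: 001 → 0  (bit 1 = 0)
position 1: 000 → 1  (bit 0 = 1)
bits b7..b0 = 11101001 = 233

233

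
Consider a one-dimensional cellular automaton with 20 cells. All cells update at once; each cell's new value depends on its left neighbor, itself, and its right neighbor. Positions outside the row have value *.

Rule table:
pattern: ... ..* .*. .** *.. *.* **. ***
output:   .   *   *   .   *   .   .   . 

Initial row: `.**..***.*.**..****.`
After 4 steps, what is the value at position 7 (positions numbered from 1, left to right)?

step 1: ...**....*...**.....
step 2: *.*..*..***.*..*...*
step 3: ..******....*****.*.
step 4: **......*..*......*.
position 7 holds .

.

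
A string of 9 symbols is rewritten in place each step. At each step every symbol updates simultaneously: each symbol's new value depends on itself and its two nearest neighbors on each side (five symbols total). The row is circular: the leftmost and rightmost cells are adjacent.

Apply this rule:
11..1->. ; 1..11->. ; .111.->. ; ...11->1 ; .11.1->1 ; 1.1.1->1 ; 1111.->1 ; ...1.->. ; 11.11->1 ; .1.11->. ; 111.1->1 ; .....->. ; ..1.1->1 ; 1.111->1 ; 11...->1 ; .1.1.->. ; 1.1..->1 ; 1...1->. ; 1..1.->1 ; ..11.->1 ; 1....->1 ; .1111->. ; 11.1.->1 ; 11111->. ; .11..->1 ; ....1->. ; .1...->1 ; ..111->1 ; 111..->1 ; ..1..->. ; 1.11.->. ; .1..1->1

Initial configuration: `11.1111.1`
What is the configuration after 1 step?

.111.1111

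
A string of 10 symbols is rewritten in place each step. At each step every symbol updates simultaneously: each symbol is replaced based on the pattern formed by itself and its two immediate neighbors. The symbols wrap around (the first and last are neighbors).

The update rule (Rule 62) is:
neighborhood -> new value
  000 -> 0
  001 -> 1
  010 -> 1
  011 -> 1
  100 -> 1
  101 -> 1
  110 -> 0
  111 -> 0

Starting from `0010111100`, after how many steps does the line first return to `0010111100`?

3

step 1: 0111100010
step 2: 1100010111
step 3: 0010111100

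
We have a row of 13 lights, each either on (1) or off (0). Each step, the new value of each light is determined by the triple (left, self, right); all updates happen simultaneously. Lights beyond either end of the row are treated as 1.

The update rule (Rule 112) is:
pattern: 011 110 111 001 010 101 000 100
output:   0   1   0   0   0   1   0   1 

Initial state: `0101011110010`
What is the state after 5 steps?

1101101010000

1010100011001
1101010001100
0110101000110
1011010100011
1101101010000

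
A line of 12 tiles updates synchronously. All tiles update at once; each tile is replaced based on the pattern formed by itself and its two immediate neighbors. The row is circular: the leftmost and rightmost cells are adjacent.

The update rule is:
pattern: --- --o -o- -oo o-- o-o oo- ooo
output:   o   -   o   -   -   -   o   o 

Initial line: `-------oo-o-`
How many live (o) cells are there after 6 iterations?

oooooo--o-o-
-ooooo--o-o-
--oooo--o-o-
o--ooo--o-o-
o---oo--o-o-
o-o--o--o-o-
count of o: 5

5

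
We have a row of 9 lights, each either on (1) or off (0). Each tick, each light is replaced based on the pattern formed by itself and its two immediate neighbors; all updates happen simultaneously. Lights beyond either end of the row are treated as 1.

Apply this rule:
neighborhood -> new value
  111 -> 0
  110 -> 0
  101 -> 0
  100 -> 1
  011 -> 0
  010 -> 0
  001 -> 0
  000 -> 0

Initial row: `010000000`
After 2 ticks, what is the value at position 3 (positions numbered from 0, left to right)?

001000000
100100000
position 3 holds 1

1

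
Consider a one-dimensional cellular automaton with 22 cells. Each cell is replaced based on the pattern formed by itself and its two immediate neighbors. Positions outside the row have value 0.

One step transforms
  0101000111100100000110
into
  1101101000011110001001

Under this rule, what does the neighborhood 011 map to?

0

At position 7 the neighborhood is 011; the next row has 0 there.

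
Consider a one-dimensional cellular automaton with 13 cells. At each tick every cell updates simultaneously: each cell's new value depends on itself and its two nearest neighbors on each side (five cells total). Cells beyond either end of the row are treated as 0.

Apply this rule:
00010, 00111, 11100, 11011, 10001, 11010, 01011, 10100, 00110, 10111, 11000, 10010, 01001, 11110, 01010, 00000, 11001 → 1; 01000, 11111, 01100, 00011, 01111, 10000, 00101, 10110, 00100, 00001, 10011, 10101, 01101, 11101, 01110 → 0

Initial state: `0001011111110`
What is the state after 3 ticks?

tick 1: 1010110000111
tick 2: 0101001000101
tick 3: 1011110011011

1011110011011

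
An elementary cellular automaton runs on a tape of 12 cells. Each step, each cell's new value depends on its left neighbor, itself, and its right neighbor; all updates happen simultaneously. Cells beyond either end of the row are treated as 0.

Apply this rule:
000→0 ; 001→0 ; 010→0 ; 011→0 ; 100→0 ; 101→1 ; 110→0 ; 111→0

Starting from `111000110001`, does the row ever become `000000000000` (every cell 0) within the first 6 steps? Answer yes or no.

yes

step 1: 000000000000
all cells are 0 at step 1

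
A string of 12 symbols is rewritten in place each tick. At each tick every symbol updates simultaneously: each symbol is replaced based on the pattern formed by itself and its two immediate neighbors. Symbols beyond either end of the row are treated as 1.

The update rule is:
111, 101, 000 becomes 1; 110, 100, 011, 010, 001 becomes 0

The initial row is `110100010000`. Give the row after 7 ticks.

tick 1: 101001000110
tick 2: 010000010001
tick 3: 100111000100
tick 4: 000010010000
tick 5: 011000000110
tick 6: 100011110001
tick 7: 001001100100

001001100100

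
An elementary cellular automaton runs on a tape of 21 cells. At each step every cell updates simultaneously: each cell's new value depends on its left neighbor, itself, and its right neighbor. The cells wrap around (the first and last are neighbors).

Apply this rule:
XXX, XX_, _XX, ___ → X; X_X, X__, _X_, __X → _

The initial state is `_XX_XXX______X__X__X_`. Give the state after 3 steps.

_XX_XXX_XXXX_________
_XX_XXX_XXXX_XXXXXXXX
_XX_XXX_XXXX_XXXXXXXX

_XX_XXX_XXXX_XXXXXXXX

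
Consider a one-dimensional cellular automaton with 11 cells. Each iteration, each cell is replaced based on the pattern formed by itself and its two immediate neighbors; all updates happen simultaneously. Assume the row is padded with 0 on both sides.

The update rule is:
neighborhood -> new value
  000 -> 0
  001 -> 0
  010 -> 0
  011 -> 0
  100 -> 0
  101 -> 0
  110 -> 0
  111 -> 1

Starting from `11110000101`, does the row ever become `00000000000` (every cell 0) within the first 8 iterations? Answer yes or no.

01100000000
00000000000
all cells are 0 at iteration 2

yes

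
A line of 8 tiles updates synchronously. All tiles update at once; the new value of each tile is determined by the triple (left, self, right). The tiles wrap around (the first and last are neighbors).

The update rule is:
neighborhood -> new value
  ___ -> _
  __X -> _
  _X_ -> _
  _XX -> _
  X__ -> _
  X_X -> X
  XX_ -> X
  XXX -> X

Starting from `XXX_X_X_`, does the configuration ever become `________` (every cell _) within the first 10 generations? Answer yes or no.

_XXX_X_X
X_XXX_X_
_X_XXX_X
X_X_XXX_
_X_X_XXX
X_X_X_XX
XX_X_X_X
XXX_X_X_  (repeats generation 0; period 8)
generation 10: X_XXX_X_
generation 10 is X_XXX_X_, still not uniform _

no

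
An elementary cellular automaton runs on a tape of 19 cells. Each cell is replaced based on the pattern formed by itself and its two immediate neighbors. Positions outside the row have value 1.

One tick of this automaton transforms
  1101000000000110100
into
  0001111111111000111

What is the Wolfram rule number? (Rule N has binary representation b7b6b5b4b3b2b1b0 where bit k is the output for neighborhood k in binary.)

position 0: 111 → 0  (bit 7 = 0)
position 1: 110 → 0  (bit 6 = 0)
position 2: 101 → 0  (bit 5 = 0)
position 4: 100 → 1  (bit 4 = 1)
position 13: 011 → 0  (bit 3 = 0)
position 3: 010 → 1  (bit 2 = 1)
position 12: 001 → 1  (bit 1 = 1)
position 5: 000 → 1  (bit 0 = 1)
bits b7..b0 = 00010111 = 23

23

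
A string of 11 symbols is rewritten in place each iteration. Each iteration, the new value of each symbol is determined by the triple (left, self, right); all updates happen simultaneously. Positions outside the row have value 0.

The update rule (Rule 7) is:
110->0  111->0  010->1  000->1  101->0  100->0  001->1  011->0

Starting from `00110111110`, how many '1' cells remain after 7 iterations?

11000000000
00011111111
11100000000
00001111111
11110000000
00000111111
11111000000
count of 1: 5

5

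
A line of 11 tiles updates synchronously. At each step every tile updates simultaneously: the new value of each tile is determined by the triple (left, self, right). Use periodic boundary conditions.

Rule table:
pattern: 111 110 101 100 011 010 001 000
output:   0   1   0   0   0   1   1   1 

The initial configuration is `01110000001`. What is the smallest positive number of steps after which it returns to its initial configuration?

step 1: 00010111111
step 2: 01110000001

2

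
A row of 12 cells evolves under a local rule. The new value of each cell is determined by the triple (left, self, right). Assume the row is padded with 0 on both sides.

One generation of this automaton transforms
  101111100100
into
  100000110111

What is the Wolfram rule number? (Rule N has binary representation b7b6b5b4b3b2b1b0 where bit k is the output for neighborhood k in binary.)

85

position 3: 111 → 0  (bit 7 = 0)
position 6: 110 → 1  (bit 6 = 1)
position 1: 101 → 0  (bit 5 = 0)
position 7: 100 → 1  (bit 4 = 1)
position 2: 011 → 0  (bit 3 = 0)
position 0: 010 → 1  (bit 2 = 1)
position 8: 001 → 0  (bit 1 = 0)
position 11: 000 → 1  (bit 0 = 1)
bits b7..b0 = 01010101 = 85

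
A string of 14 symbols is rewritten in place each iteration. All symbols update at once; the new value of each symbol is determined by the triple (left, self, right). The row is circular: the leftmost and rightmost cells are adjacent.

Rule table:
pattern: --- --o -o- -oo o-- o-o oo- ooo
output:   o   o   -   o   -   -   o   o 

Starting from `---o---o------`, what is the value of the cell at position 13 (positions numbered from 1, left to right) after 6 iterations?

o

ooo--oo--ooooo
ooo-ooo-oooooo
ooo-ooo-oooooo  (fixed point — unchanged through iteration 6)
position 13 holds o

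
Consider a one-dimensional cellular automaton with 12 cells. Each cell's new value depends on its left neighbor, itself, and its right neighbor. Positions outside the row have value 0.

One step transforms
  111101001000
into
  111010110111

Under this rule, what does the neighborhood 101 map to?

At position 4 the neighborhood is 101; the next row has 1 there.

1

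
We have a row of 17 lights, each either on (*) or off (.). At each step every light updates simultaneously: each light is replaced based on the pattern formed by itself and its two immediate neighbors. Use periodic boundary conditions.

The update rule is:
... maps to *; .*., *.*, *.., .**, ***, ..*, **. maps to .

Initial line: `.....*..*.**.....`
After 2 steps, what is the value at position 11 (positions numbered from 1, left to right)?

*

step 1: ****.........****
step 2: .....*******.....
position 11 holds *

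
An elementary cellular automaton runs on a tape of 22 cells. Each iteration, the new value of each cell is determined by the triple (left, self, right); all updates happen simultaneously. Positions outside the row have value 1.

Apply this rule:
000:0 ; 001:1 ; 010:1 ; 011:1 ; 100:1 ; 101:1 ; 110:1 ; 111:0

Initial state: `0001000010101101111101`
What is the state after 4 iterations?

1110111111000110000000

iteration 1: 1011100111111111000111
iteration 2: 1110111100000001101100
iteration 3: 0011100110000011111111
iteration 4: 1110111111000110000000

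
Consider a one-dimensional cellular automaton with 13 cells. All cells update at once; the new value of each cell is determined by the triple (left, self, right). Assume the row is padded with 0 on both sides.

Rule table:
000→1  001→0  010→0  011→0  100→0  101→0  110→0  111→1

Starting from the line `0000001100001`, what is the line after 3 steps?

1111100001100
0111001100001
0010000001100

0010000001100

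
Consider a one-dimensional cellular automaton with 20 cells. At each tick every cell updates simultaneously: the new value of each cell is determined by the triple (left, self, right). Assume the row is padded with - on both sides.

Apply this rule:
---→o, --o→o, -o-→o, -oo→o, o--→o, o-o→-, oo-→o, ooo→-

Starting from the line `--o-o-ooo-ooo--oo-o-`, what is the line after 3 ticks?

o-o-o-o-o-o-ooooo-oo

ooo-o-o-o-o-ooooo-oo
o-o-o-o-o-o-o---o-oo
o-o-o-o-o-o-ooooo-oo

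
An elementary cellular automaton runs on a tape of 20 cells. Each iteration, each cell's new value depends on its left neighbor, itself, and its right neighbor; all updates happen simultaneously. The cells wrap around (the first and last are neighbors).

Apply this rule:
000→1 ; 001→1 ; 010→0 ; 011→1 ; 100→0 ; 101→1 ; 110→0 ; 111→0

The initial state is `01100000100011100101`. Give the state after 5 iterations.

iteration 1: 11001111001110001010
iteration 2: 10011000011000110101
iteration 3: 00110011110011101011
iteration 4: 01100110000110010110
iteration 5: 11001100111100101100

11001100111100101100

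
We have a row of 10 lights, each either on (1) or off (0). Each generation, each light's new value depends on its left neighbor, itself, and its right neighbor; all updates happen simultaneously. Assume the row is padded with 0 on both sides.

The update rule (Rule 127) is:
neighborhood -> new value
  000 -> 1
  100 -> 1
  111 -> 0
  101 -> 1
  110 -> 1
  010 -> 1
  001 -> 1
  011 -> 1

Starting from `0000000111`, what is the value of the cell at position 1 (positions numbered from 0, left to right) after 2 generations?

0

1111111101
1000000111
position 1 holds 0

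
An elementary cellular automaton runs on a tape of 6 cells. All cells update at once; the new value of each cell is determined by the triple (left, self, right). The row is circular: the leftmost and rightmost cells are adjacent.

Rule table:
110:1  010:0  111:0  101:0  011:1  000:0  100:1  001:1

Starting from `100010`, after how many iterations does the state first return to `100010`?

010100
100010

2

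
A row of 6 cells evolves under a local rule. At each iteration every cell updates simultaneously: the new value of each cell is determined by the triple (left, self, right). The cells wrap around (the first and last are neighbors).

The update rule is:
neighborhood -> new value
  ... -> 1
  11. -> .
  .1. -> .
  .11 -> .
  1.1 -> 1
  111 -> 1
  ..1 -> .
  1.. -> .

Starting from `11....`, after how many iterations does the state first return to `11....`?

...11.
11....

2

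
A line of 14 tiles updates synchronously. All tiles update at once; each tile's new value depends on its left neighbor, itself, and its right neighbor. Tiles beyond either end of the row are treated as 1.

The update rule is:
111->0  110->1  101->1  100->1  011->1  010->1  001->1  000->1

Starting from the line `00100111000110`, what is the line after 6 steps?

step 1: 11111101111111
step 2: 00000111000000
step 3: 11111101111111  (repeats step 1; period 2)
step 6: 00000111000000

00000111000000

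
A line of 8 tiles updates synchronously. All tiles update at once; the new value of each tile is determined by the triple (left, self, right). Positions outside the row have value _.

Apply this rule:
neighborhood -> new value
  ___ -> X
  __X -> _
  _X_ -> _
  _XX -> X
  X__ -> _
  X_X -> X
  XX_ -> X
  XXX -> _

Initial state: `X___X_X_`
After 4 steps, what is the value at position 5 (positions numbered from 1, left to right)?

_

step 1: __X__X__
step 2: X______X
step 3: __XXXX__
step 4: X_X__X_X
position 5 holds _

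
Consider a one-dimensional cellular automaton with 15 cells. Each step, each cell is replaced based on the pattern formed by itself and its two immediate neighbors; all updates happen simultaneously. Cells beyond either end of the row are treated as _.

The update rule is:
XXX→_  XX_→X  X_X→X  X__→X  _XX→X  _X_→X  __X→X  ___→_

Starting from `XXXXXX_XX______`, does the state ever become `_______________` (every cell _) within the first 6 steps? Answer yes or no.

X____XXXXX_____
XX__XX___XX____
XXXXXXX_XXXX___
X_____XXX__XX__
XX___XX_XXXXXX_
XXX_XXXXX____XX
step 6 is XXX_XXXXX____XX, still not uniform _

no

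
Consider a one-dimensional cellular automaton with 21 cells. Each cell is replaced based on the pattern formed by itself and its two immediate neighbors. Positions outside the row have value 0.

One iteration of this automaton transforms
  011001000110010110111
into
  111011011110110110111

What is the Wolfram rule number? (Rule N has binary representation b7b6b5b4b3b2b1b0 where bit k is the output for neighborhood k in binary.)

position 19: 111 → 1  (bit 7 = 1)
position 2: 110 → 1  (bit 6 = 1)
position 14: 101 → 0  (bit 5 = 0)
position 3: 100 → 0  (bit 4 = 0)
position 1: 011 → 1  (bit 3 = 1)
position 5: 010 → 1  (bit 2 = 1)
position 0: 001 → 1  (bit 1 = 1)
position 7: 000 → 1  (bit 0 = 1)
bits b7..b0 = 11001111 = 207

207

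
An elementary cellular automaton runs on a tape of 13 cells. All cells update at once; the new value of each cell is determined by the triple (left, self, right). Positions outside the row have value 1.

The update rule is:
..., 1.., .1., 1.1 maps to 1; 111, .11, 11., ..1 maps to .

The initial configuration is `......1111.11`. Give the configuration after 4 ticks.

....1111.11..

11111.....1..
.....1111.11.
1111.....1..1
....1111.11..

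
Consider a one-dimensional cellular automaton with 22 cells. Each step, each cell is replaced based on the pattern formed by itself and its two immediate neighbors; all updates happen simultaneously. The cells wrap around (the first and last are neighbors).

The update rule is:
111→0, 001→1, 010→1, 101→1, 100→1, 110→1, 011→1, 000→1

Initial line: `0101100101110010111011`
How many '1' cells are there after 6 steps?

6

step 1: 1111111111011111101111
step 2: 0000000001110000111000
step 3: 1111111111011111101111  (repeats step 1; period 2)
step 6: 0000000001110000111000
count of 1: 6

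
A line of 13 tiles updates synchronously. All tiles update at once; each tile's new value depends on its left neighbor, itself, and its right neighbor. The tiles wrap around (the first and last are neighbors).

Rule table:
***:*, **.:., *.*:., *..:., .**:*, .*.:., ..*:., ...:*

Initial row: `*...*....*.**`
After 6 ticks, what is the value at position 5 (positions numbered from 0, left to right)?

..*...**...**
....*.*..*.*.
***..........
**..********.
*...*******..
..*.******...
position 5 holds *

*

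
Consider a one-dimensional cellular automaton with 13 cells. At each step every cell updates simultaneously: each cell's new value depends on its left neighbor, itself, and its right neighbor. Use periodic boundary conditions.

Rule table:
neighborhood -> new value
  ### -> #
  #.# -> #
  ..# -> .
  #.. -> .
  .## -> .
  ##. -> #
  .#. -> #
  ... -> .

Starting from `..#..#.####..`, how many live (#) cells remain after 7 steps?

2

..#..##.###..
..#...##.##..
..#....##.#..
..#.....###..
..#......##..
..#.......#..
..#.......#..
count of #: 2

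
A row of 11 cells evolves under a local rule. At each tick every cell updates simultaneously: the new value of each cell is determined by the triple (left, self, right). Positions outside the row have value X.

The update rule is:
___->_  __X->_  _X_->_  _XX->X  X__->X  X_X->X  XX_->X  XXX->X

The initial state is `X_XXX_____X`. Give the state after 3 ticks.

XXXXXXXX__X

XXXXXX____X
XXXXXXX___X
XXXXXXXX__X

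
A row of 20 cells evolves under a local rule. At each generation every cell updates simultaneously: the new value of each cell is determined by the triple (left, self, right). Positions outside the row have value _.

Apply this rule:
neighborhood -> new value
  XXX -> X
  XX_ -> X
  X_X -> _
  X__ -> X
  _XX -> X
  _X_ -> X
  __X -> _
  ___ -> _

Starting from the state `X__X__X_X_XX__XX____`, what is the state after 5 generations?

XX_XX_X_X_XXX_XXX___
XX_XX_X_X_XXX_XXXX__
XX_XX_X_X_XXX_XXXXX_
XX_XX_X_X_XXX_XXXXXX
XX_XX_X_X_XXX_XXXXXX

XX_XX_X_X_XXX_XXXXXX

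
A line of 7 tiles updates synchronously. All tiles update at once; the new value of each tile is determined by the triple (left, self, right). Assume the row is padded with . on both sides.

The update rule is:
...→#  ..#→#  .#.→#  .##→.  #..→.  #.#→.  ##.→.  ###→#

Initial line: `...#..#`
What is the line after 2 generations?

.##....

generation 1: ####.##
generation 2: .##....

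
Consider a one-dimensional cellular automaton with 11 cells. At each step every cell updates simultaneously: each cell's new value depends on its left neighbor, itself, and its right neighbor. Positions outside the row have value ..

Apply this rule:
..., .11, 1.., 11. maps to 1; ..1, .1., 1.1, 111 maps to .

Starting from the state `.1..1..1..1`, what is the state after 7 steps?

..1...11.11

..1..1..1..
1..1..1..11
.1..1..1.11
..1..1...11
1..1..11.11
.1..1.11.11
..1...11.11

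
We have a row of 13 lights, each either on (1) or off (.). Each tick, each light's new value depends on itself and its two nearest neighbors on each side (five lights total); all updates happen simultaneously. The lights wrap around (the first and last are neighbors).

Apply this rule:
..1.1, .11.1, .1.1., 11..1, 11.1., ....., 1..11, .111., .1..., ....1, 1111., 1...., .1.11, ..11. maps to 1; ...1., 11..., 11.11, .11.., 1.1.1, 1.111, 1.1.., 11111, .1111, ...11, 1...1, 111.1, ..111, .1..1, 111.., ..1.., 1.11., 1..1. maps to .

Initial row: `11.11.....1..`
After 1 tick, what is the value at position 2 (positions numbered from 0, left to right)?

.

11....111...1
position 2 holds .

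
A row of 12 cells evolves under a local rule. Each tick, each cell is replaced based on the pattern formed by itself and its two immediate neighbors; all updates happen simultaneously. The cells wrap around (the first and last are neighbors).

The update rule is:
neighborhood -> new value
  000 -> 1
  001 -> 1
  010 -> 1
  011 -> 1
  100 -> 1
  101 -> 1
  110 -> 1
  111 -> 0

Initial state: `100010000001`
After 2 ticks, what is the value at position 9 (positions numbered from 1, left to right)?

111111111111
000000000000
position 9 holds 0

0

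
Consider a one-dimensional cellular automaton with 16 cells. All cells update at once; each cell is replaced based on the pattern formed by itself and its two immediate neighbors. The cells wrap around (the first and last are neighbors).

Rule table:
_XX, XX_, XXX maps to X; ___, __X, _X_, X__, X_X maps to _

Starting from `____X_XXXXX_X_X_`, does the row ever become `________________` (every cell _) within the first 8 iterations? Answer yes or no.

iteration 1: ______XXXXX_____
iteration 2: ______XXXXX_____  (fixed point — unchanged through iteration 8)
iteration 8 is ______XXXXX_____, still not uniform _

no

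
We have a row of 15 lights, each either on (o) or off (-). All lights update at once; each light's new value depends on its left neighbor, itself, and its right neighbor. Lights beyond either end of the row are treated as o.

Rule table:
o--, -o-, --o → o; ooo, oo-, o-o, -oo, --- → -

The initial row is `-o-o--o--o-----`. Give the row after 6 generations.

-----o-o-------

-o-oooooooo---o
-o---------o-o-
-oo-------oo-o-
---o-----o---o-
o-ooo---ooo-oo-
-----o-o-------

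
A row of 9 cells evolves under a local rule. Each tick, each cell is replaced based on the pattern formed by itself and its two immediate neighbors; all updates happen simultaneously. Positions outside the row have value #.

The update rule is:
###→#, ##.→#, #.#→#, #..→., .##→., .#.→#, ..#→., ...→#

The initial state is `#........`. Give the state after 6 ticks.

tick 1: #.######.
tick 2: ##.######
tick 3: ###.#####
tick 4: ####.####
tick 5: #####.###
tick 6: ######.##

######.##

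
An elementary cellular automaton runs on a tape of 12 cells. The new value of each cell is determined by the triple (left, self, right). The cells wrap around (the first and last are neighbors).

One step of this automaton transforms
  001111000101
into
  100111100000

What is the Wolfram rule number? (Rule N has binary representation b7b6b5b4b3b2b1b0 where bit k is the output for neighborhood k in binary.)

208

position 3: 111 → 1  (bit 7 = 1)
position 5: 110 → 1  (bit 6 = 1)
position 10: 101 → 0  (bit 5 = 0)
position 0: 100 → 1  (bit 4 = 1)
position 2: 011 → 0  (bit 3 = 0)
position 9: 010 → 0  (bit 2 = 0)
position 1: 001 → 0  (bit 1 = 0)
position 7: 000 → 0  (bit 0 = 0)
bits b7..b0 = 11010000 = 208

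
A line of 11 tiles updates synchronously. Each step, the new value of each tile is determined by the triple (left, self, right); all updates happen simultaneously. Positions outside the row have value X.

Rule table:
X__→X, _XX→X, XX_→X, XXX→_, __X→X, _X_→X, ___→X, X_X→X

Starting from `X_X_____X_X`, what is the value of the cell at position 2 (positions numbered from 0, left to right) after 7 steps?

step 1: XXXXXXXXXXX
step 2: ___________
step 3: XXXXXXXXXXX  (repeats step 1; period 2)
step 7: XXXXXXXXXXX
position 2 holds X

X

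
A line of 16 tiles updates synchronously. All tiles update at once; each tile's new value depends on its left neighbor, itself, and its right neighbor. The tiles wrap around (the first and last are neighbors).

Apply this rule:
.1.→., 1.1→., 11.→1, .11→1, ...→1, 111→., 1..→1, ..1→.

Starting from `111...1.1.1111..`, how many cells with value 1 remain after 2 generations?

generation 1: 1.111.....1..11.
generation 2: ..1.11111..1.11.
count of 1: 9

9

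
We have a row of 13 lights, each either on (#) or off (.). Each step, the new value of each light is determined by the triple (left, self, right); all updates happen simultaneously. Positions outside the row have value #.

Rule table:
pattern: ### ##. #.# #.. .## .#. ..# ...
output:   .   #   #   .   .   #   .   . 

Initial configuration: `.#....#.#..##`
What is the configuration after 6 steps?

##....###....
.#......#....
##......#....
.#......#....  (repeats step 2; period 2)
step 6: .#......#....

.#......#....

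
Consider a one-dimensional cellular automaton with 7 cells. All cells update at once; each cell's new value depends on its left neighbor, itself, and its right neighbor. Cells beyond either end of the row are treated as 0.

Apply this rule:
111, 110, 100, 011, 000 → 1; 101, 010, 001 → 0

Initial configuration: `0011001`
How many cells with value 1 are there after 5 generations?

1011100
0011111
1011111
0011111  (repeats generation 2; period 2)
generation 5: 1011111
count of 1: 6

6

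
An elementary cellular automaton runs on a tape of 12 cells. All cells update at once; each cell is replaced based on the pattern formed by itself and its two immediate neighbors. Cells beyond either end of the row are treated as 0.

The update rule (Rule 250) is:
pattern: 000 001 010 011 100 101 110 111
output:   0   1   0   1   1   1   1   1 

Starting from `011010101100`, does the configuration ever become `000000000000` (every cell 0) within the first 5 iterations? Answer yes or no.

111101011110
111110111111
111111111111
111111111111  (fixed point — unchanged through iteration 5)
iteration 5 is 111111111111, still not uniform 0

no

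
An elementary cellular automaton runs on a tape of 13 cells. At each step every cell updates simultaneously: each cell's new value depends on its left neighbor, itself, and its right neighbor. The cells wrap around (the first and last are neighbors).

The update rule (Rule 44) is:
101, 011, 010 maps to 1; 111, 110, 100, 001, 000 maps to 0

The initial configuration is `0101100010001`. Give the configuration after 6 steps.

1111000010001
0000000010001
0000000010001  (fixed point — unchanged through step 6)

0000000010001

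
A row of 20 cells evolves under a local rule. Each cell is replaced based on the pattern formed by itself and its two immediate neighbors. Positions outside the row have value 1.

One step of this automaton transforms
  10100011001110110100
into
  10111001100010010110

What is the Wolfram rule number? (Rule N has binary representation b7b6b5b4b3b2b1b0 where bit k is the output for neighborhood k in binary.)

position 11: 111 → 0  (bit 7 = 0)
position 0: 110 → 1  (bit 6 = 1)
position 1: 101 → 0  (bit 5 = 0)
position 3: 100 → 1  (bit 4 = 1)
position 6: 011 → 0  (bit 3 = 0)
position 2: 010 → 1  (bit 2 = 1)
position 5: 001 → 0  (bit 1 = 0)
position 4: 000 → 1  (bit 0 = 1)
bits b7..b0 = 01010101 = 85

85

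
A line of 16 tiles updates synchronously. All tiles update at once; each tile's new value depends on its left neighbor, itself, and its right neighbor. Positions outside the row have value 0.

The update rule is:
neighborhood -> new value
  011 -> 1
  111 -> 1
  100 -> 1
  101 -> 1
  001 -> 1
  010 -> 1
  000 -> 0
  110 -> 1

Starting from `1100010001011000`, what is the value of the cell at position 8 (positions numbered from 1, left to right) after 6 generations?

1

1110111011111100
1111111111111110
1111111111111111
1111111111111111  (fixed point — unchanged through generation 6)
position 8 holds 1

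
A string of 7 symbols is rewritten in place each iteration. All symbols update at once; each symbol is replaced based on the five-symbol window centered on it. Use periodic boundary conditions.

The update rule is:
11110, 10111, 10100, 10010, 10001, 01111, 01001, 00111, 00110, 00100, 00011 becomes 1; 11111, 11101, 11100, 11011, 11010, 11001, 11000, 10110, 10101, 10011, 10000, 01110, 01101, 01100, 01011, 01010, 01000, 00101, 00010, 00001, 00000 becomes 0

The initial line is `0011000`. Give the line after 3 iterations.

1000001

0110000
1100000
1000001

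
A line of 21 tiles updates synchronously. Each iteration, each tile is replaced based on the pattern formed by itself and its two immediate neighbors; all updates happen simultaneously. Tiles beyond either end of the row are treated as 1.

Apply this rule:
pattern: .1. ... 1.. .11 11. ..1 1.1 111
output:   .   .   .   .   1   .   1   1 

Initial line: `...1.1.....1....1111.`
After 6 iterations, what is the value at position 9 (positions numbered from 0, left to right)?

iteration 1: ....1............1111
iteration 2: ..................111
iteration 3: ...................11
iteration 4: ....................1
iteration 5: .....................
iteration 6: .....................
position 9 holds .

.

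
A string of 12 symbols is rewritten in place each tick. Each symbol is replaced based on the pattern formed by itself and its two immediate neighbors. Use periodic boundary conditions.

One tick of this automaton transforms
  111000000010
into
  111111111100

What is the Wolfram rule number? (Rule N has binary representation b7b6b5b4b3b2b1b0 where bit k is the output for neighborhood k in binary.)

219

position 1: 111 → 1  (bit 7 = 1)
position 2: 110 → 1  (bit 6 = 1)
position 11: 101 → 0  (bit 5 = 0)
position 3: 100 → 1  (bit 4 = 1)
position 0: 011 → 1  (bit 3 = 1)
position 10: 010 → 0  (bit 2 = 0)
position 9: 001 → 1  (bit 1 = 1)
position 4: 000 → 1  (bit 0 = 1)
bits b7..b0 = 11011011 = 219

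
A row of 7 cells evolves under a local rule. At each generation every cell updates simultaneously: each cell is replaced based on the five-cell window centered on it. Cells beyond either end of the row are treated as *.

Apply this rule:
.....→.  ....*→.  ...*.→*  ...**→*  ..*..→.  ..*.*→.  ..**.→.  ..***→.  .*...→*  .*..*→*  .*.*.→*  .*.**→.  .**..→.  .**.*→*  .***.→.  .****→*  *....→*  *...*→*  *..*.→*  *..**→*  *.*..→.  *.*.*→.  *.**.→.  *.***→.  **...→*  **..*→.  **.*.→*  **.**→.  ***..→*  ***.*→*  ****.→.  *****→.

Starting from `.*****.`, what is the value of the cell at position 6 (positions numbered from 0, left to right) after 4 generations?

..*..*.
.*.**..
*.....*
***..*.
position 6 holds .

.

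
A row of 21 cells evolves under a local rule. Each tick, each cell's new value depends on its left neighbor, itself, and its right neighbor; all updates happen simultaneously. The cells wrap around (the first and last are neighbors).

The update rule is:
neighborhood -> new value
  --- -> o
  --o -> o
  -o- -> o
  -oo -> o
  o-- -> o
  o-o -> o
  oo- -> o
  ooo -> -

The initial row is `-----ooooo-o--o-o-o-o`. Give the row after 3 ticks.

oooooo---oooooooooooo

tick 1: oooooo---oooooooooooo
tick 2: -----ooooo-----------
tick 3: oooooo---oooooooooooo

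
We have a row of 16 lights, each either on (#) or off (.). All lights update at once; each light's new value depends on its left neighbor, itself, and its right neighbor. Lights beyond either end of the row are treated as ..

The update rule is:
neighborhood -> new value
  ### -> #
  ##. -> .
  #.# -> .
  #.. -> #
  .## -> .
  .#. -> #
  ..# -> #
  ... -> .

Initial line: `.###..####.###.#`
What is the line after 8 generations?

..##..#.####..##

generation 1: #.#.##.##...#..#
generation 2: #.#......#.#####
generation 3: #.##....##..###.
generation 4: #...#..#..##.#.#
generation 5: ##.#######...#.#
generation 6: ....#####.#.##.#
generation 7: ...#.###..#....#
generation 8: ..##..#.####..##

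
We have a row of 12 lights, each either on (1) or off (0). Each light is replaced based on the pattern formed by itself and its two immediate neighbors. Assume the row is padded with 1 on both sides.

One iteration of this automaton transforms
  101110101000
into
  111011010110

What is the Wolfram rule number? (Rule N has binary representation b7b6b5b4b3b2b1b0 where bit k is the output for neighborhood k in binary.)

position 3: 111 → 0  (bit 7 = 0)
position 0: 110 → 1  (bit 6 = 1)
position 1: 101 → 1  (bit 5 = 1)
position 9: 100 → 1  (bit 4 = 1)
position 2: 011 → 1  (bit 3 = 1)
position 6: 010 → 0  (bit 2 = 0)
position 11: 001 → 0  (bit 1 = 0)
position 10: 000 → 1  (bit 0 = 1)
bits b7..b0 = 01111001 = 121

121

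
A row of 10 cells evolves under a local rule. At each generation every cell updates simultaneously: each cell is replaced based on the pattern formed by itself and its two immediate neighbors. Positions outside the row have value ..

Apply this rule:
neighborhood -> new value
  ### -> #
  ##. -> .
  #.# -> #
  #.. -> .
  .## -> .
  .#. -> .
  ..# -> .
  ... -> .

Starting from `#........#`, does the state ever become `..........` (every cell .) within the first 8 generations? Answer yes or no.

yes

generation 1: ..........
all cells are . at generation 1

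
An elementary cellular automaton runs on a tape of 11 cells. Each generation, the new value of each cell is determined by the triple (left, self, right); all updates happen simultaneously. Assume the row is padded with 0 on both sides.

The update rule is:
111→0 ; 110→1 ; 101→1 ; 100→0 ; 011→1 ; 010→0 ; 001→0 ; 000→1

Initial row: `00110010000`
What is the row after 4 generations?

generation 1: 10110000111
generation 2: 01110110101
generation 3: 01011111010
generation 4: 00110001100

00110001100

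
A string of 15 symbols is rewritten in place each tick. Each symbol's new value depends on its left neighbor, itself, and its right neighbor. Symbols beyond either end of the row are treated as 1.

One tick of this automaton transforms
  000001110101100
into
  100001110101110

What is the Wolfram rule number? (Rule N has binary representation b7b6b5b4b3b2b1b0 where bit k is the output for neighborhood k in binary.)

position 6: 111 → 1  (bit 7 = 1)
position 7: 110 → 1  (bit 6 = 1)
position 8: 101 → 0  (bit 5 = 0)
position 0: 100 → 1  (bit 4 = 1)
position 5: 011 → 1  (bit 3 = 1)
position 9: 010 → 1  (bit 2 = 1)
position 4: 001 → 0  (bit 1 = 0)
position 1: 000 → 0  (bit 0 = 0)
bits b7..b0 = 11011100 = 220

220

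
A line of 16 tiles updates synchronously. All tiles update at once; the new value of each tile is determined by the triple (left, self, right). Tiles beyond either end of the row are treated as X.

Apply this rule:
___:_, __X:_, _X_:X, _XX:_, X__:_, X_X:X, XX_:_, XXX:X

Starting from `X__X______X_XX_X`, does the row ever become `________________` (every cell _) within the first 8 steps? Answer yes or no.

no

step 1: ___X______XX__X_
step 2: ___X__________XX
step 3: ___X___________X
step 4: ___X____________
step 5: ___X____________  (fixed point — unchanged through step 8)
step 8 is ___X____________, still not uniform _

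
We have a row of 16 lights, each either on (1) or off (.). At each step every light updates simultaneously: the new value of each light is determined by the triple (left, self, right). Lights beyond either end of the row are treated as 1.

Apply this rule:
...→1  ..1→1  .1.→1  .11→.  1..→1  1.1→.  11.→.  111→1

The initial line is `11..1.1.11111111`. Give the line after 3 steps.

111111.1...11111

step 1: 1.111.1..1111111
step 2: ...1..111.111111
step 3: 111111.1...11111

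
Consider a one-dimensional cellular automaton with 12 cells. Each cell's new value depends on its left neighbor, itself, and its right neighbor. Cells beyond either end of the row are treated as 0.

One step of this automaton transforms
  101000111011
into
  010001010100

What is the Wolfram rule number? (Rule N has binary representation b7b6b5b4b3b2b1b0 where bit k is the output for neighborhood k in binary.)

position 7: 111 → 1  (bit 7 = 1)
position 8: 110 → 0  (bit 6 = 0)
position 1: 101 → 1  (bit 5 = 1)
position 3: 100 → 0  (bit 4 = 0)
position 6: 011 → 0  (bit 3 = 0)
position 0: 010 → 0  (bit 2 = 0)
position 5: 001 → 1  (bit 1 = 1)
position 4: 000 → 0  (bit 0 = 0)
bits b7..b0 = 10100010 = 162

162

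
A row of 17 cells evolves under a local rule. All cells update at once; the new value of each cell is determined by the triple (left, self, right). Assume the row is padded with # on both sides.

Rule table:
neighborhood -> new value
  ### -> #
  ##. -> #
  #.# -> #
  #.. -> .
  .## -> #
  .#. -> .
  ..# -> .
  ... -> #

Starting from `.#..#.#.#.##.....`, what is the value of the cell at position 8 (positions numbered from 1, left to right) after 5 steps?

#

#....#.#.###.###.
#.##..#.#########
####...##########
####.#.##########
#####.###########
position 8 holds #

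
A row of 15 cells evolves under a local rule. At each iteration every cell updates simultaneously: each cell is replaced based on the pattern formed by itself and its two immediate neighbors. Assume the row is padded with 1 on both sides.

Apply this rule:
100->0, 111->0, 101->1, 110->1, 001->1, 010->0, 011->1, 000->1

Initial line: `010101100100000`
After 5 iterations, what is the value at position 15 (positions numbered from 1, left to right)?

1

101011101001111
110110110011000
011111110111011
110000011101110
010111110111011
position 15 holds 1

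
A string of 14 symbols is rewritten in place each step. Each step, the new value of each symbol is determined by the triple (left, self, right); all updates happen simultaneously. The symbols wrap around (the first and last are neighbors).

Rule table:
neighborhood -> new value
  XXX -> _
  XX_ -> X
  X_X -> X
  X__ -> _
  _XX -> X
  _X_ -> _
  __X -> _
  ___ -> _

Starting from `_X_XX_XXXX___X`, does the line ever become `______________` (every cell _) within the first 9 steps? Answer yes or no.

no

X_XXXXX__X____
_XX___X_______
_XX___________
_XX___________  (fixed point — unchanged through step 9)
step 9 is _XX___________, still not uniform _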